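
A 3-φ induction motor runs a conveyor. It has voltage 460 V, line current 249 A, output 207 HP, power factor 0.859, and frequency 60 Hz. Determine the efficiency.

90.6 %

P_out = 207 × 746 = 154422 W
P_in = √3·V_L·I_L·cosφ = 1.732 × 460 × 249 × 0.859 = 170411 W
η = P_out / P_in = 154422 / 170411 = 0.906 = 90.6%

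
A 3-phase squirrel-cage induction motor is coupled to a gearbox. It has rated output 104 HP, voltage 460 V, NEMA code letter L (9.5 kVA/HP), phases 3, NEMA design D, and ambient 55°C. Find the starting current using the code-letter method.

1240 A

S_LR = 9.5 × 104 = 988 kVA
I_LR = S_LR/(√3·V_L) = 988000/(1.732×460) = 1240 A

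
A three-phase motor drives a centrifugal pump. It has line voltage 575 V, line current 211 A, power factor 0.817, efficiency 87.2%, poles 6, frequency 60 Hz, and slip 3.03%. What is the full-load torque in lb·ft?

P_in = √3·V·I·cosφ = 1.732 × 575 × 211 × 0.817 = 171680 W
P_out = η·P_in = 0.872 × 171680 = 149705 W
n_s = 120×60/6 = 1200 rpm; n = 1200×(1−0.0303) = 1164 rpm
ω = 2π×1164/60 = 121.9 rad/s
τ = P_out/ω = 149705/121.9 = 1228 N·m
In lb·ft: 1228/1.356 = 906 lb·ft

906 lb·ft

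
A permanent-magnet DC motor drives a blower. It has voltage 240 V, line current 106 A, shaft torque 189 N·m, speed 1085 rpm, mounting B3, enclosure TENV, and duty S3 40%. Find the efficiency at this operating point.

84.4 %

ω = 2π × 1085/60 = 113.6 rad/s; P_out = τω = 189 × 113.6 = 21470 W
P_in = V·I = 240 × 106 = 25440 W
η = P_out / P_in = 21470 / 25440 = 0.844 = 84.4%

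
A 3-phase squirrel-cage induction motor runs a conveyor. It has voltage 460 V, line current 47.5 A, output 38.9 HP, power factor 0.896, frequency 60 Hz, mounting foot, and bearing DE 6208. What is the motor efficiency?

P_out = 38.9 × 746 = 29019 W
P_in = √3·V_L·I_L·cosφ = 1.732 × 460 × 47.5 × 0.896 = 33908 W
η = P_out / P_in = 29019 / 33908 = 0.856 = 85.6%

85.6 %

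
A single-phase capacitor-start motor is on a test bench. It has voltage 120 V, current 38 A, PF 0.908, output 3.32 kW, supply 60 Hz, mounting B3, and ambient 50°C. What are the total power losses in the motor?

P_in = V·I·cosφ = 120×38×0.908 = 4140 W
P_out = 3320 W
Losses = P_in − P_out = 4140 − 3320 = 820 W

820 W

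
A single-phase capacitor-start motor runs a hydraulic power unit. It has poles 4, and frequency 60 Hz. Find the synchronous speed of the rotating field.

1800 rpm

n_s = 120f/p = 120×60/4 = 1800 rpm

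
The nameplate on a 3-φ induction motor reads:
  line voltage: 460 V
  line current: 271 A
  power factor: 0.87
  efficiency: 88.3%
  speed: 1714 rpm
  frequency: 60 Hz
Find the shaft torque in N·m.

924 N·m

P_in = √3·V·I·cosφ = 1.732 × 460 × 271 × 0.87 = 187843 W
P_out = η·P_in = 0.883 × 187843 = 165865 W
n = 1714 rpm
ω = 2π×1714/60 = 179.5 rad/s
τ = P_out/ω = 165865/179.5 = 924 N·m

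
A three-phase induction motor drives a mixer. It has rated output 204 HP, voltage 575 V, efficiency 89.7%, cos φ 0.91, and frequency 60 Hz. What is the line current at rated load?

187 A

P_out = 204 × 746 = 152184 W
P_in = P_out / η = 152184 / 0.897 = 169659 W
I_L = P_in / (√3·V_L·cosφ) = 169659 / (1.732 × 575 × 0.91) = 187 A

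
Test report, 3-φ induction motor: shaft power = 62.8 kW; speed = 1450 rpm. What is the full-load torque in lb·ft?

305 lb·ft

ω = 2π × 1450/60 = 151.8 rad/s
τ = P/ω = 62800/151.8 = 413.7 N·m
In lb·ft: 413.7/1.356 = 305 lb·ft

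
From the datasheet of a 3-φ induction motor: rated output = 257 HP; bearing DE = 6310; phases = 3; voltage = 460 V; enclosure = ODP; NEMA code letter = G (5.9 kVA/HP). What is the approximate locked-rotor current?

S_LR = 5.9 × 257 = 1516.3 kVA
I_LR = S_LR/(√3·V_L) = 1516300/(1.732×460) = 1900 A

1900 A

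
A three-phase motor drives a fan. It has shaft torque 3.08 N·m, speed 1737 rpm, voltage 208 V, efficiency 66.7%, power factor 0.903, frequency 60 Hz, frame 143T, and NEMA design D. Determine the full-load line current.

ω = 2π×1737/60 = 181.9 rad/s; P_out = τω = 3.08 × 181.9 = 560 W
P_in = P_out / η = 560 / 0.667 = 840 W
I_L = P_in / (√3·V_L·cosφ) = 840 / (1.732 × 208 × 0.903) = 2.58 A

2.58 A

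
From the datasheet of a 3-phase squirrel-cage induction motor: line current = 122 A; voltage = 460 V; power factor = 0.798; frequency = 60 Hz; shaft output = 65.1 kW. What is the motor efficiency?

P_out = 65.1 kW = 65100 W
P_in = √3·V_L·I_L·cosφ = 1.732 × 460 × 122 × 0.798 = 77565 W
η = P_out / P_in = 65100 / 77565 = 0.839 = 83.9%

83.9 %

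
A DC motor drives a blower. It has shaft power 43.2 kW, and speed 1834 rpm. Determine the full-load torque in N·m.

ω = 2π × 1834/60 = 192.1 rad/s
τ = P/ω = 43200/192.1 = 225 N·m

225 N·m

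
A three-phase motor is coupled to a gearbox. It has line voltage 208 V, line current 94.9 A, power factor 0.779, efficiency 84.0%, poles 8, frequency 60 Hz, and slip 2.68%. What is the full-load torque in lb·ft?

180 lb·ft

P_in = √3·V·I·cosφ = 1.732 × 208 × 94.9 × 0.779 = 26633 W
P_out = η·P_in = 0.84 × 26633 = 22372 W
n_s = 120×60/8 = 900 rpm; n = 900×(1−0.0268) = 876 rpm
ω = 2π×876/60 = 91.73 rad/s
τ = P_out/ω = 22372/91.73 = 243.9 N·m
In lb·ft: 243.9/1.356 = 180 lb·ft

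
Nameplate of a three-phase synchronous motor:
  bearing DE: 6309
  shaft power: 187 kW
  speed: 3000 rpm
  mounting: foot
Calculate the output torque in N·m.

595 N·m

ω = 2π × 3000/60 = 314.2 rad/s
τ = P/ω = 187000/314.2 = 595 N·m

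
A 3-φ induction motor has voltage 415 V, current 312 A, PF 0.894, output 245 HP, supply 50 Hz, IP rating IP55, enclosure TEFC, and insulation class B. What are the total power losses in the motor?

17.7 kW

P_in = √3·V·I·cosφ = 1.732×415×312×0.894 = 200488 W
P_out = 245×746 = 182770 W
Losses = P_in − P_out = 200488 − 182770 = 17718 W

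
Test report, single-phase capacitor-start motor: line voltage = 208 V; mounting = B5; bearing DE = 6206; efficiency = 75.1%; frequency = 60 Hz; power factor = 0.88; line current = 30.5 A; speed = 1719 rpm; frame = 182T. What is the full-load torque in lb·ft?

P_in = V·I·cosφ = 208 × 30.5 × 0.88 = 5583 W
P_out = η·P_in = 0.751 × 5583 = 4193 W
n = 1719 rpm
ω = 2π×1719/60 = 180 rad/s
τ = P_out/ω = 4193/180 = 23.29 N·m
In lb·ft: 23.29/1.356 = 17.2 lb·ft

17.2 lb·ft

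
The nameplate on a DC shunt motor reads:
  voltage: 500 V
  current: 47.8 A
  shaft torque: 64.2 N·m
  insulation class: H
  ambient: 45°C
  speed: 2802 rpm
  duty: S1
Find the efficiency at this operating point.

78.8 %

ω = 2π × 2802/60 = 293.4 rad/s; P_out = τω = 64.2 × 293.4 = 18836 W
P_in = V·I = 500 × 47.8 = 23900 W
η = P_out / P_in = 18836 / 23900 = 0.788 = 78.8%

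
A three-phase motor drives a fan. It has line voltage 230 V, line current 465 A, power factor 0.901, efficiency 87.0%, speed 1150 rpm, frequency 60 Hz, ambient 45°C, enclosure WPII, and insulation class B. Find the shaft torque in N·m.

P_in = √3·V·I·cosφ = 1.732 × 230 × 465 × 0.901 = 166899 W
P_out = η·P_in = 0.87 × 166899 = 145202 W
n = 1150 rpm
ω = 2π×1150/60 = 120.4 rad/s
τ = P_out/ω = 145202/120.4 = 1210 N·m

1210 N·m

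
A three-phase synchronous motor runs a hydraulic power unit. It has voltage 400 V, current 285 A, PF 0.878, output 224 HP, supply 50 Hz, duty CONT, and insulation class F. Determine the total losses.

6.26 kW

P_in = √3·V·I·cosφ = 1.732×400×285×0.878 = 173359 W
P_out = 224×746 = 167104 W
Losses = P_in − P_out = 173359 − 167104 = 6255 W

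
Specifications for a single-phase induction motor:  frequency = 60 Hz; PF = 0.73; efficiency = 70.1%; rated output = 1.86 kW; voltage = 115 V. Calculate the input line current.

P_out = 1.86 kW = 1860 W
P_in = P_out / η = 1860 / 0.701 = 2653 W
I = P_in / (V·cosφ) = 2653 / (115 × 0.73) = 31.6 A

31.6 A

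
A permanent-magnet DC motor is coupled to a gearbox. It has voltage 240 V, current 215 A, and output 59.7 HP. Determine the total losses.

7060 W

P_in = V·I = 240×215 = 51600 W
P_out = 59.7×746 = 44536 W
Losses = P_in − P_out = 51600 − 44536 = 7064 W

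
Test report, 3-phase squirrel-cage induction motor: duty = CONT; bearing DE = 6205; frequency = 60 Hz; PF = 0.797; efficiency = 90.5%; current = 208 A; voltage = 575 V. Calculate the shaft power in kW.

P_in = √3·V·I·cosφ = 1.732 × 575 × 208 × 0.797 = 165096 W
P_out = η·P_in = 0.905 × 165096 = 149412 W

149 kW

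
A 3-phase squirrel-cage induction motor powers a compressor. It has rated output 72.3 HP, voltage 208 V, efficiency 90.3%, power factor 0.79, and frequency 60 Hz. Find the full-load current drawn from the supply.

210 A

P_out = 72.3 × 746 = 53936 W
P_in = P_out / η = 53936 / 0.903 = 59730 W
I_L = P_in / (√3·V_L·cosφ) = 59730 / (1.732 × 208 × 0.79) = 210 A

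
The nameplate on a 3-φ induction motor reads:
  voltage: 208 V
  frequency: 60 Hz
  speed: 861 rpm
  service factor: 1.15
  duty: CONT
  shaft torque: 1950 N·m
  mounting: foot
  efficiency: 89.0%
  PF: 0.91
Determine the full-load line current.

603 A

ω = 2π×861/60 = 90.16 rad/s; P_out = τω = 1950 × 90.16 = 175812 W
P_in = P_out / η = 175812 / 0.890 = 197542 W
I_L = P_in / (√3·V_L·cosφ) = 197542 / (1.732 × 208 × 0.91) = 603 A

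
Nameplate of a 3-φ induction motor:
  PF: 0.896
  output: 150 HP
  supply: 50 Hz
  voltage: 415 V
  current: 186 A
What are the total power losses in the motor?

P_in = √3·V·I·cosφ = 1.732×415×186×0.896 = 119789 W
P_out = 150×746 = 111900 W
Losses = P_in − P_out = 119789 − 111900 = 7889 W

7.89 kW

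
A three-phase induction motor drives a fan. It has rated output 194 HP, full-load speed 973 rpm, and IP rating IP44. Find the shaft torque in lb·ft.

P_out = 194 × 746 = 144724 W
ω = 2π × 973/60 = 101.9 rad/s
τ = P_out/ω = 144724/101.9 = 1420 N·m
In lb·ft: 1420/1.356 = 1050 lb·ft

1050 lb·ft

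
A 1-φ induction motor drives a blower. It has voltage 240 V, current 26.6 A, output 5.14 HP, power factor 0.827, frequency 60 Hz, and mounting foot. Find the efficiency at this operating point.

72.6 %

P_out = 5.14 × 746 = 3834 W
P_in = V·I·cosφ = 240 × 26.6 × 0.827 = 5280 W
η = P_out / P_in = 3834 / 5280 = 0.726 = 72.6%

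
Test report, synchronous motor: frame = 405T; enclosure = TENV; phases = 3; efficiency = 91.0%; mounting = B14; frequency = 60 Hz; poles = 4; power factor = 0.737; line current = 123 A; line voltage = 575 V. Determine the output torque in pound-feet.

P_in = √3·V·I·cosφ = 1.732 × 575 × 123 × 0.737 = 90279 W
P_out = η·P_in = 0.91 × 90279 = 82154 W
n = n_s = 120×60/4 = 1800 rpm (synchronous)
ω = 2π×1800/60 = 188.5 rad/s
τ = P_out/ω = 82154/188.5 = 435.8 N·m
In lb·ft: 435.8/1.356 = 321 lb·ft

321 lb·ft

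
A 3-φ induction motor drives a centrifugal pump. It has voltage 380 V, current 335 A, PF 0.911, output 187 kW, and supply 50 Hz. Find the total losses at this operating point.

13900 W

P_in = √3·V·I·cosφ = 1.732×380×335×0.911 = 200861 W
P_out = 187000 W
Losses = P_in − P_out = 200861 − 187000 = 13861 W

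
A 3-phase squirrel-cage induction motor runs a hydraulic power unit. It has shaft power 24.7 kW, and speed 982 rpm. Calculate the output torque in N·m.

240 N·m

ω = 2π × 982/60 = 102.8 rad/s
τ = P/ω = 24700/102.8 = 240 N·m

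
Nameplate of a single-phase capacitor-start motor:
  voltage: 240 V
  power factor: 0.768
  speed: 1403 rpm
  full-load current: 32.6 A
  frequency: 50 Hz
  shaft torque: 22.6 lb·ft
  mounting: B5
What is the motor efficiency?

τ = 22.6 lb·ft × 1.356 = 30.65 N·m
ω = 2π × 1403/60 = 146.9 rad/s; P_out = τω = 30.65 × 146.9 = 4502 W
P_in = V·I·cosφ = 240 × 32.6 × 0.768 = 6009 W
η = P_out / P_in = 4502 / 6009 = 0.749 = 74.9%

74.9 %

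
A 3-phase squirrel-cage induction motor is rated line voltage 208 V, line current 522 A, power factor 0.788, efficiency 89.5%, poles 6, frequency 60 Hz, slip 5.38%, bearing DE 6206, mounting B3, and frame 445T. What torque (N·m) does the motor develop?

1120 N·m

P_in = √3·V·I·cosφ = 1.732 × 208 × 522 × 0.788 = 148186 W
P_out = η·P_in = 0.895 × 148186 = 132626 W
n_s = 120×60/6 = 1200 rpm; n = 1200×(1−0.0538) = 1135 rpm
ω = 2π×1135/60 = 118.9 rad/s
τ = P_out/ω = 132626/118.9 = 1120 N·m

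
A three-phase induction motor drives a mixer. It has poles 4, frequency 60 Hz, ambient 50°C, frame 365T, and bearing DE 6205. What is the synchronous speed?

1800 rpm

n_s = 120f/p = 120×60/4 = 1800 rpm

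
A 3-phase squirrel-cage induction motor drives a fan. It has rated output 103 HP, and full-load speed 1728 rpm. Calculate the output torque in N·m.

425 N·m

P_out = 103 × 746 = 76838 W
ω = 2π × 1728/60 = 181 rad/s
τ = P_out/ω = 76838/181 = 425 N·m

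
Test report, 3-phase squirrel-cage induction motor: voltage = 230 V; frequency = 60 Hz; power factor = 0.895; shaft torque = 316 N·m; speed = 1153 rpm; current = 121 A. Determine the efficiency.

ω = 2π × 1153/60 = 120.7 rad/s; P_out = τω = 316 × 120.7 = 38141 W
P_in = √3·V_L·I_L·cosφ = 1.732 × 230 × 121 × 0.895 = 43140 W
η = P_out / P_in = 38141 / 43140 = 0.884 = 88.4%

88.4 %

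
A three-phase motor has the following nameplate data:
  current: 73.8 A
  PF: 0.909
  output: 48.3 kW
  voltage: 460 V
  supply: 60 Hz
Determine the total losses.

P_in = √3·V·I·cosφ = 1.732×460×73.8×0.909 = 53447 W
P_out = 48300 W
Losses = P_in − P_out = 53447 − 48300 = 5147 W

5.15 kW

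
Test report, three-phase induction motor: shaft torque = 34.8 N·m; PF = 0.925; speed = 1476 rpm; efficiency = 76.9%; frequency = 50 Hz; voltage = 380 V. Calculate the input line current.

ω = 2π×1476/60 = 154.6 rad/s; P_out = τω = 34.8 × 154.6 = 5380 W
P_in = P_out / η = 5380 / 0.769 = 6996 W
I_L = P_in / (√3·V_L·cosφ) = 6996 / (1.732 × 380 × 0.925) = 11.5 A

11.5 A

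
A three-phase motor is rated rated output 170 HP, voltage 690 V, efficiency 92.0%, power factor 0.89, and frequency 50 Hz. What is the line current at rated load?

130 A

P_out = 170 × 746 = 126820 W
P_in = P_out / η = 126820 / 0.920 = 137848 W
I_L = P_in / (√3·V_L·cosφ) = 137848 / (1.732 × 690 × 0.89) = 130 A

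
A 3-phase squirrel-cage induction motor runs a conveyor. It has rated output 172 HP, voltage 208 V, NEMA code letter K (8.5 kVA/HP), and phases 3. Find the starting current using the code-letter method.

S_LR = 8.5 × 172 = 1462 kVA
I_LR = S_LR/(√3·V_L) = 1462000/(1.732×208) = 4060 A

4060 A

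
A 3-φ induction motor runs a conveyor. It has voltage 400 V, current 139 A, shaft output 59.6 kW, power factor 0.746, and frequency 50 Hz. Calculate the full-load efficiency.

83.0 %

P_out = 59.6 kW = 59600 W
P_in = √3·V_L·I_L·cosφ = 1.732 × 400 × 139 × 0.746 = 71839 W
η = P_out / P_in = 59600 / 71839 = 0.830 = 83.0%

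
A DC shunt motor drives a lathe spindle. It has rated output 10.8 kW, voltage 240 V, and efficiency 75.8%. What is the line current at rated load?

P_out = 10.8 kW = 10800 W
P_in = P_out / η = 10800 / 0.758 = 14248 W
I = P_in / V = 14248 / 240 = 59.4 A

59.4 A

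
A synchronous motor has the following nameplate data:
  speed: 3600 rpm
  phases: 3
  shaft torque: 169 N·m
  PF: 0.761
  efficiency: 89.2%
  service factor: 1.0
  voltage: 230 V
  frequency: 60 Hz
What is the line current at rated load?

236 A

ω = 2π×3600/60 = 377 rad/s; P_out = τω = 169 × 377 = 63713 W
P_in = P_out / η = 63713 / 0.892 = 71427 W
I_L = P_in / (√3·V_L·cosφ) = 71427 / (1.732 × 230 × 0.761) = 236 A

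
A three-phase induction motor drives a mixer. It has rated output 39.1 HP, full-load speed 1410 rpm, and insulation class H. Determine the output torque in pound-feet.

P_out = 39.1 × 746 = 29169 W
ω = 2π × 1410/60 = 147.7 rad/s
τ = P_out/ω = 29169/147.7 = 197.5 N·m
In lb·ft: 197.5/1.356 = 146 lb·ft

146 lb·ft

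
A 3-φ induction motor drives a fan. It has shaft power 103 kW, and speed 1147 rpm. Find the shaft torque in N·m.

858 N·m

ω = 2π × 1147/60 = 120.1 rad/s
τ = P/ω = 103000/120.1 = 858 N·m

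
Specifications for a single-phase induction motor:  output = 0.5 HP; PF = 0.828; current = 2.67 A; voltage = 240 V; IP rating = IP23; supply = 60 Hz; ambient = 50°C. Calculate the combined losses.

158 W

P_in = V·I·cosφ = 240×2.67×0.828 = 531 W
P_out = 0.5×746 = 373 W
Losses = P_in − P_out = 531 − 373 = 158 W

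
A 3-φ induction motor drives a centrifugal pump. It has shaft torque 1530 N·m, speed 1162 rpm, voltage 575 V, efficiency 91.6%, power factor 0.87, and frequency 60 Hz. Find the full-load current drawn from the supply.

ω = 2π×1162/60 = 121.7 rad/s; P_out = τω = 1530 × 121.7 = 186201 W
P_in = P_out / η = 186201 / 0.916 = 203276 W
I_L = P_in / (√3·V_L·cosφ) = 203276 / (1.732 × 575 × 0.87) = 235 A

235 A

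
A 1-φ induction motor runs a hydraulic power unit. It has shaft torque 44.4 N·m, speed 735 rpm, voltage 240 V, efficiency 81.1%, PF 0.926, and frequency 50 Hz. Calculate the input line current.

ω = 2π×735/60 = 76.97 rad/s; P_out = τω = 44.4 × 76.97 = 3417 W
P_in = P_out / η = 3417 / 0.811 = 4213 W
I = P_in / (V·cosφ) = 4213 / (240 × 0.926) = 19 A

19 A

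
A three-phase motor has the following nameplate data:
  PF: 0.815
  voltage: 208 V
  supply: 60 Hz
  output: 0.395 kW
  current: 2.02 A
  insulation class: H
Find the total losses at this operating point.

198 W

P_in = √3·V·I·cosφ = 1.732×208×2.02×0.815 = 593 W
P_out = 395 W
Losses = P_in − P_out = 593 − 395 = 198 W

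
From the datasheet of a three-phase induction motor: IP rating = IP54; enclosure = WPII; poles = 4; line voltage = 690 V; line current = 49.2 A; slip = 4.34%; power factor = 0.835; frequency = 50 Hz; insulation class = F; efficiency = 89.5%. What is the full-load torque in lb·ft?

P_in = √3·V·I·cosφ = 1.732 × 690 × 49.2 × 0.835 = 49096 W
P_out = η·P_in = 0.895 × 49096 = 43941 W
n_s = 120×50/4 = 1500 rpm; n = 1500×(1−0.0434) = 1435 rpm
ω = 2π×1435/60 = 150.3 rad/s
τ = P_out/ω = 43941/150.3 = 292.4 N·m
In lb·ft: 292.4/1.356 = 216 lb·ft

216 lb·ft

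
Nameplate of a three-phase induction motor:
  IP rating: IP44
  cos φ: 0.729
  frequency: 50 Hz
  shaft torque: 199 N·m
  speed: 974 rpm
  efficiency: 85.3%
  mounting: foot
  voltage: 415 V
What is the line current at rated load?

45.4 A

ω = 2π×974/60 = 102 rad/s; P_out = τω = 199 × 102 = 20298 W
P_in = P_out / η = 20298 / 0.853 = 23796 W
I_L = P_in / (√3·V_L·cosφ) = 23796 / (1.732 × 415 × 0.729) = 45.4 A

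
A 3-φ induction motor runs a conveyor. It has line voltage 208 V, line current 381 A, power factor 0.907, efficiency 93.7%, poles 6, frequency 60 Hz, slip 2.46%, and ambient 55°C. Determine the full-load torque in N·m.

P_in = √3·V·I·cosφ = 1.732 × 208 × 381 × 0.907 = 124493 W
P_out = η·P_in = 0.937 × 124493 = 116650 W
n_s = 120×60/6 = 1200 rpm; n = 1200×(1−0.0246) = 1170 rpm
ω = 2π×1170/60 = 122.5 rad/s
τ = P_out/ω = 116650/122.5 = 952 N·m

952 N·m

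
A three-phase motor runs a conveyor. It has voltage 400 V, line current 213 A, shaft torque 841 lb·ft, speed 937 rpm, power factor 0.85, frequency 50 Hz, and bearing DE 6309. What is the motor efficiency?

89.2 %

τ = 841 lb·ft × 1.356 = 1140 N·m
ω = 2π × 937/60 = 98.12 rad/s; P_out = τω = 1140 × 98.12 = 111857 W
P_in = √3·V_L·I_L·cosφ = 1.732 × 400 × 213 × 0.85 = 125431 W
η = P_out / P_in = 111857 / 125431 = 0.892 = 89.2%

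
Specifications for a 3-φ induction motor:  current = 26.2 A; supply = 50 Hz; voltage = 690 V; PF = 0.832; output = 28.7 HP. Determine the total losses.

P_in = √3·V·I·cosφ = 1.732×690×26.2×0.832 = 26051 W
P_out = 28.7×746 = 21410 W
Losses = P_in − P_out = 26051 − 21410 = 4641 W

4640 W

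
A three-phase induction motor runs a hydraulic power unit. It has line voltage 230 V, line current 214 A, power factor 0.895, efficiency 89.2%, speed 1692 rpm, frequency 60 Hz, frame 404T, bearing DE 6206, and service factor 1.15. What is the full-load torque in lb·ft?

P_in = √3·V·I·cosφ = 1.732 × 230 × 214 × 0.895 = 76298 W
P_out = η·P_in = 0.892 × 76298 = 68058 W
n = 1692 rpm
ω = 2π×1692/60 = 177.2 rad/s
τ = P_out/ω = 68058/177.2 = 384.1 N·m
In lb·ft: 384.1/1.356 = 283 lb·ft

283 lb·ft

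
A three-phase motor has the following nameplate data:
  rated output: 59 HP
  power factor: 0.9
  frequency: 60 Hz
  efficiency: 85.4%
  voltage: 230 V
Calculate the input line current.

144 A

P_out = 59 × 746 = 44014 W
P_in = P_out / η = 44014 / 0.854 = 51539 W
I_L = P_in / (√3·V_L·cosφ) = 51539 / (1.732 × 230 × 0.9) = 144 A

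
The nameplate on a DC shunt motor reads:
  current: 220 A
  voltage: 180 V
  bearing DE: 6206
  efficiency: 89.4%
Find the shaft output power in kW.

P_in = V·I = 180 × 220 = 39600 W
P_out = η·P_in = 0.894 × 39600 = 35402 W

35.4 kW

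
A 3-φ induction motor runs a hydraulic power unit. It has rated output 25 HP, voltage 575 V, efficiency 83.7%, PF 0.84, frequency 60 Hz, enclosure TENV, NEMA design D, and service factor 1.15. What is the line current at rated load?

P_out = 25 × 746 = 18650 W
P_in = P_out / η = 18650 / 0.837 = 22282 W
I_L = P_in / (√3·V_L·cosφ) = 22282 / (1.732 × 575 × 0.84) = 26.6 A

26.6 A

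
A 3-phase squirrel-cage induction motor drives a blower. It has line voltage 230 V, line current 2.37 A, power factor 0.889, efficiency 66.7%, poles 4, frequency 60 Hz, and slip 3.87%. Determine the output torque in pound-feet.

2.28 lb·ft

P_in = √3·V·I·cosφ = 1.732 × 230 × 2.37 × 0.889 = 839 W
P_out = η·P_in = 0.667 × 839 = 560 W
n_s = 120×60/4 = 1800 rpm; n = 1800×(1−0.0387) = 1730 rpm
ω = 2π×1730/60 = 181.2 rad/s
τ = P_out/ω = 560/181.2 = 3.091 N·m
In lb·ft: 3.091/1.356 = 2.28 lb·ft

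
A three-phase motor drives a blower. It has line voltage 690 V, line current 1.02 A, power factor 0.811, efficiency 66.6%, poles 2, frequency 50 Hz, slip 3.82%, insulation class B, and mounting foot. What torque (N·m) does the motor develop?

P_in = √3·V·I·cosφ = 1.732 × 690 × 1.02 × 0.811 = 989 W
P_out = η·P_in = 0.666 × 989 = 659 W
n_s = 120×50/2 = 3000 rpm; n = 3000×(1−0.0382) = 2885 rpm
ω = 2π×2885/60 = 302.1 rad/s
τ = P_out/ω = 659/302.1 = 2.18 N·m

2.18 N·m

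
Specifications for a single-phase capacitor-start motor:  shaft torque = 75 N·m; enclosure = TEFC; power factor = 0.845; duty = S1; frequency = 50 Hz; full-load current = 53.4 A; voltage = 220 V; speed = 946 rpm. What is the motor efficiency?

74.8 %

ω = 2π × 946/60 = 99.06 rad/s; P_out = τω = 75 × 99.06 = 7430 W
P_in = V·I·cosφ = 220 × 53.4 × 0.845 = 9927 W
η = P_out / P_in = 7430 / 9927 = 0.748 = 74.8%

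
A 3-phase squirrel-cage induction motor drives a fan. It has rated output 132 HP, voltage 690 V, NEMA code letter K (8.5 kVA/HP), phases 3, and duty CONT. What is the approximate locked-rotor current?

S_LR = 8.5 × 132 = 1122 kVA
I_LR = S_LR/(√3·V_L) = 1122000/(1.732×690) = 939 A

939 A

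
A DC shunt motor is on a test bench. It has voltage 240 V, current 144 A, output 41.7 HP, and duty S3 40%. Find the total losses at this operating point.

3.45 kW

P_in = V·I = 240×144 = 34560 W
P_out = 41.7×746 = 31108 W
Losses = P_in − P_out = 34560 − 31108 = 3452 W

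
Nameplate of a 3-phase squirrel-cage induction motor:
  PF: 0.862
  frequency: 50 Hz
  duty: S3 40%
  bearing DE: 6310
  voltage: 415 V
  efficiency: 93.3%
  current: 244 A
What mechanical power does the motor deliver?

141 kW

P_in = √3·V·I·cosφ = 1.732 × 415 × 244 × 0.862 = 151180 W
P_out = η·P_in = 0.933 × 151180 = 141051 W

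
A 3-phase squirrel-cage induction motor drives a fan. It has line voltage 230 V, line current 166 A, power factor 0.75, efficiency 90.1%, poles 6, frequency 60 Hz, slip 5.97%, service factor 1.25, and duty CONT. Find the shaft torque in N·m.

378 N·m

P_in = √3·V·I·cosφ = 1.732 × 230 × 166 × 0.75 = 49596 W
P_out = η·P_in = 0.901 × 49596 = 44686 W
n_s = 120×60/6 = 1200 rpm; n = 1200×(1−0.0597) = 1128 rpm
ω = 2π×1128/60 = 118.1 rad/s
τ = P_out/ω = 44686/118.1 = 378 N·m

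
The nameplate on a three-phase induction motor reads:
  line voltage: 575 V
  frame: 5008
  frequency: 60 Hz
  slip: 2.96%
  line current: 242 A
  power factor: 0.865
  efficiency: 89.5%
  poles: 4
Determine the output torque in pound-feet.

P_in = √3·V·I·cosφ = 1.732 × 575 × 242 × 0.865 = 208472 W
P_out = η·P_in = 0.895 × 208472 = 186582 W
n_s = 120×60/4 = 1800 rpm; n = 1800×(1−0.0296) = 1747 rpm
ω = 2π×1747/60 = 182.9 rad/s
τ = P_out/ω = 186582/182.9 = 1020 N·m
In lb·ft: 1020/1.356 = 752 lb·ft

752 lb·ft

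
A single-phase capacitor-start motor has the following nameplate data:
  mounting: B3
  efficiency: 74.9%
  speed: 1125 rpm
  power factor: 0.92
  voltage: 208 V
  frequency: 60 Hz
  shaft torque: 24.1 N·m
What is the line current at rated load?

ω = 2π×1125/60 = 117.8 rad/s; P_out = τω = 24.1 × 117.8 = 2839 W
P_in = P_out / η = 2839 / 0.749 = 3790 W
I = P_in / (V·cosφ) = 3790 / (208 × 0.92) = 19.8 A

19.8 A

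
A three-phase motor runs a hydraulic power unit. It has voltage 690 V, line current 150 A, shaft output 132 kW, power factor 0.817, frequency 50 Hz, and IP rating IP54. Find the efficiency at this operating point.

90.1 %

P_out = 132 kW = 132000 W
P_in = √3·V_L·I_L·cosφ = 1.732 × 690 × 150 × 0.817 = 146457 W
η = P_out / P_in = 132000 / 146457 = 0.901 = 90.1%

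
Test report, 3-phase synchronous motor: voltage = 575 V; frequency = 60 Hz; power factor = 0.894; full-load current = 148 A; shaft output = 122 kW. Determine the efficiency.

92.6 %

P_out = 122 kW = 122000 W
P_in = √3·V_L·I_L·cosφ = 1.732 × 575 × 148 × 0.894 = 131770 W
η = P_out / P_in = 122000 / 131770 = 0.926 = 92.6%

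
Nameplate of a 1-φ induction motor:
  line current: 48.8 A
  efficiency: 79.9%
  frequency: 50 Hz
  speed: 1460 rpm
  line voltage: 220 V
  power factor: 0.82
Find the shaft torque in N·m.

46 N·m

P_in = V·I·cosφ = 220 × 48.8 × 0.82 = 8804 W
P_out = η·P_in = 0.799 × 8804 = 7034 W
n = 1460 rpm
ω = 2π×1460/60 = 152.9 rad/s
τ = P_out/ω = 7034/152.9 = 46 N·m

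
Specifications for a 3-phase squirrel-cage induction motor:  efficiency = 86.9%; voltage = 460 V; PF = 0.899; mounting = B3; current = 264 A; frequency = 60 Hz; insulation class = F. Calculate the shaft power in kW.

P_in = √3·V·I·cosφ = 1.732 × 460 × 264 × 0.899 = 189090 W
P_out = η·P_in = 0.869 × 189090 = 164319 W

164 kW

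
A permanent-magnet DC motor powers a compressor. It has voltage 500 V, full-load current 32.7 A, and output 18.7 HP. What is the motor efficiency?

85.3 %

P_out = 18.7 × 746 = 13950 W
P_in = V·I = 500 × 32.7 = 16350 W
η = P_out / P_in = 13950 / 16350 = 0.853 = 85.3%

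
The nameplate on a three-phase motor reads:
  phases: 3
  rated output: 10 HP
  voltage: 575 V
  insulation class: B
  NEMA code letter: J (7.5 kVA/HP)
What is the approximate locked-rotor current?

S_LR = 7.5 × 10 = 75 kVA
I_LR = S_LR/(√3·V_L) = 75000/(1.732×575) = 75.3 A

75.3 A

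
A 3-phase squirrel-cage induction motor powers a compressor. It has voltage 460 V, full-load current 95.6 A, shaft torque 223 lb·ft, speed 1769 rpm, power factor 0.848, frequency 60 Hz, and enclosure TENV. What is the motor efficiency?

τ = 223 lb·ft × 1.356 = 302.4 N·m
ω = 2π × 1769/60 = 185.2 rad/s; P_out = τω = 302.4 × 185.2 = 56004 W
P_in = √3·V_L·I_L·cosφ = 1.732 × 460 × 95.6 × 0.848 = 64589 W
η = P_out / P_in = 56004 / 64589 = 0.867 = 86.7%

86.7 %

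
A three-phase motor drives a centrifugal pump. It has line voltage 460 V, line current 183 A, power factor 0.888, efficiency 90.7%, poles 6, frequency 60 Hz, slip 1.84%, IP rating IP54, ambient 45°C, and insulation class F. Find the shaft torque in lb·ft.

702 lb·ft

P_in = √3·V·I·cosφ = 1.732 × 460 × 183 × 0.888 = 129470 W
P_out = η·P_in = 0.907 × 129470 = 117429 W
n_s = 120×60/6 = 1200 rpm; n = 1200×(1−0.0184) = 1178 rpm
ω = 2π×1178/60 = 123.4 rad/s
τ = P_out/ω = 117429/123.4 = 951.6 N·m
In lb·ft: 951.6/1.356 = 702 lb·ft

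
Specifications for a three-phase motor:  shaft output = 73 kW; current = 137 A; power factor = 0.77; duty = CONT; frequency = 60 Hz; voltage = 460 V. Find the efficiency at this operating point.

P_out = 73 kW = 73000 W
P_in = √3·V_L·I_L·cosφ = 1.732 × 460 × 137 × 0.77 = 84046 W
η = P_out / P_in = 73000 / 84046 = 0.869 = 86.9%

86.9 %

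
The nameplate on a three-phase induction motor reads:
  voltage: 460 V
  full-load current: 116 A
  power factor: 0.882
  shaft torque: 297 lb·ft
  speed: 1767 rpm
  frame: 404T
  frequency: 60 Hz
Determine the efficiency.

τ = 297 lb·ft × 1.356 = 402.7 N·m
ω = 2π × 1767/60 = 185 rad/s; P_out = τω = 402.7 × 185 = 74500 W
P_in = √3·V_L·I_L·cosφ = 1.732 × 460 × 116 × 0.882 = 81514 W
η = P_out / P_in = 74500 / 81514 = 0.914 = 91.4%

91.4 %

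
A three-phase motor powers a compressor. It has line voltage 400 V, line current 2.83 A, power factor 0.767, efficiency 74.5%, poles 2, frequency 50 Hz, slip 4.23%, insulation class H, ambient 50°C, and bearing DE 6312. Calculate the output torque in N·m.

P_in = √3·V·I·cosφ = 1.732 × 400 × 2.83 × 0.767 = 1504 W
P_out = η·P_in = 0.745 × 1504 = 1120 W
n_s = 120×50/2 = 3000 rpm; n = 3000×(1−0.0423) = 2873 rpm
ω = 2π×2873/60 = 300.9 rad/s
τ = P_out/ω = 1120/300.9 = 3.72 N·m

3.72 N·m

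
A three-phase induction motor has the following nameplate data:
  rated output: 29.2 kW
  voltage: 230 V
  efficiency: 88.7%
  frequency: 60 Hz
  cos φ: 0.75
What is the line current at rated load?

P_out = 29.2 kW = 29200 W
P_in = P_out / η = 29200 / 0.887 = 32920 W
I_L = P_in / (√3·V_L·cosφ) = 32920 / (1.732 × 230 × 0.75) = 110 A

110 A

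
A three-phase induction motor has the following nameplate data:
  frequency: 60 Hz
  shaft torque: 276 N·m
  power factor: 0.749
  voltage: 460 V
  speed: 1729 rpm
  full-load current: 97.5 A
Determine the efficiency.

ω = 2π × 1729/60 = 181.1 rad/s; P_out = τω = 276 × 181.1 = 49984 W
P_in = √3·V_L·I_L·cosφ = 1.732 × 460 × 97.5 × 0.749 = 58182 W
η = P_out / P_in = 49984 / 58182 = 0.859 = 85.9%

85.9 %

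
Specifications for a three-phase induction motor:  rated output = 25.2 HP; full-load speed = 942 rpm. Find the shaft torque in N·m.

P_out = 25.2 × 746 = 18799 W
ω = 2π × 942/60 = 98.65 rad/s
τ = P_out/ω = 18799/98.65 = 191 N·m

191 N·m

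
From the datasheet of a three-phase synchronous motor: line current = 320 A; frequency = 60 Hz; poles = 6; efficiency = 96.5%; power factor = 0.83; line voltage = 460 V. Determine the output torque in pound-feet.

P_in = √3·V·I·cosφ = 1.732 × 460 × 320 × 0.83 = 211609 W
P_out = η·P_in = 0.965 × 211609 = 204203 W
n = n_s = 120×60/6 = 1200 rpm (synchronous)
ω = 2π×1200/60 = 125.7 rad/s
τ = P_out/ω = 204203/125.7 = 1625 N·m
In lb·ft: 1625/1.356 = 1200 lb·ft

1200 lb·ft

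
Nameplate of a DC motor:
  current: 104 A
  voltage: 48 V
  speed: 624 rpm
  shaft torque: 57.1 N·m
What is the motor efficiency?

74.7 %

ω = 2π × 624/60 = 65.35 rad/s; P_out = τω = 57.1 × 65.35 = 3731 W
P_in = V·I = 48 × 104 = 4992 W
η = P_out / P_in = 3731 / 4992 = 0.747 = 74.7%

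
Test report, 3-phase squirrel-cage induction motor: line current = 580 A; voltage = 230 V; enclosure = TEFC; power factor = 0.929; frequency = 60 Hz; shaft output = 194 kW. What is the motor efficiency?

P_out = 194 kW = 194000 W
P_in = √3·V_L·I_L·cosφ = 1.732 × 230 × 580 × 0.929 = 214644 W
η = P_out / P_in = 194000 / 214644 = 0.904 = 90.4%

90.4 %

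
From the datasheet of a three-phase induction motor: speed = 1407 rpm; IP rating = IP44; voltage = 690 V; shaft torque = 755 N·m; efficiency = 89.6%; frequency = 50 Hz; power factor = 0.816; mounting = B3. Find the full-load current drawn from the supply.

ω = 2π×1407/60 = 147.3 rad/s; P_out = τω = 755 × 147.3 = 111212 W
P_in = P_out / η = 111212 / 0.896 = 124121 W
I_L = P_in / (√3·V_L·cosφ) = 124121 / (1.732 × 690 × 0.816) = 127 A

127 A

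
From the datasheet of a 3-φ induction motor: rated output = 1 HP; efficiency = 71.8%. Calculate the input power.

P_out = 1 × 746 = 746 W
P_in = P_out/η = 746/0.718 = 1039 W = 1.04 kW

1.04 kW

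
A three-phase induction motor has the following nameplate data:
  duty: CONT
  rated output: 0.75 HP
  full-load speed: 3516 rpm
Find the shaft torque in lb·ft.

P_out = 0.75 × 746 = 560 W
ω = 2π × 3516/60 = 368.2 rad/s
τ = P_out/ω = 560/368.2 = 1.521 N·m
In lb·ft: 1.521/1.356 = 1.12 lb·ft

1.12 lb·ft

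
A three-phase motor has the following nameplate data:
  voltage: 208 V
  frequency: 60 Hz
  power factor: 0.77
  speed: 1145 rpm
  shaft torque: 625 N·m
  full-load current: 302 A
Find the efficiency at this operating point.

ω = 2π × 1145/60 = 119.9 rad/s; P_out = τω = 625 × 119.9 = 74938 W
P_in = √3·V_L·I_L·cosφ = 1.732 × 208 × 302 × 0.77 = 83774 W
η = P_out / P_in = 74938 / 83774 = 0.895 = 89.5%

89.5 %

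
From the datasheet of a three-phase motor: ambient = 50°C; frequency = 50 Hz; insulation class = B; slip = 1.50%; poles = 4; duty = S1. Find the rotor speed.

1478 rpm

n_s = 120f/p = 120×50/4 = 1500 rpm
n = n_s(1 − s) = 1500 × (1 − 0.015) = 1478 rpm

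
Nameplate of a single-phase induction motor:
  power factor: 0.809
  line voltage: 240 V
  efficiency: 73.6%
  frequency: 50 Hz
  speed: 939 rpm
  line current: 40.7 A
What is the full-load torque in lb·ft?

P_in = V·I·cosφ = 240 × 40.7 × 0.809 = 7902 W
P_out = η·P_in = 0.736 × 7902 = 5816 W
n = 939 rpm
ω = 2π×939/60 = 98.33 rad/s
τ = P_out/ω = 5816/98.33 = 59.15 N·m
In lb·ft: 59.15/1.356 = 43.6 lb·ft

43.6 lb·ft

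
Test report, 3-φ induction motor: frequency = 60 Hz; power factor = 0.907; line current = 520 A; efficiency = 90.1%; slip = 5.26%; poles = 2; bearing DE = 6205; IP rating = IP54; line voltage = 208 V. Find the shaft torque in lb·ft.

316 lb·ft

P_in = √3·V·I·cosφ = 1.732 × 208 × 520 × 0.907 = 169911 W
P_out = η·P_in = 0.901 × 169911 = 153090 W
n_s = 120×60/2 = 3600 rpm; n = 3600×(1−0.0526) = 3411 rpm
ω = 2π×3411/60 = 357.2 rad/s
τ = P_out/ω = 153090/357.2 = 428.6 N·m
In lb·ft: 428.6/1.356 = 316 lb·ft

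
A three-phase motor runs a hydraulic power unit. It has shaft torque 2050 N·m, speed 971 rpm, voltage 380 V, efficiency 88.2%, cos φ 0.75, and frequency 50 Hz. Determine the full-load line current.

479 A

ω = 2π×971/60 = 101.7 rad/s; P_out = τω = 2050 × 101.7 = 208485 W
P_in = P_out / η = 208485 / 0.882 = 236378 W
I_L = P_in / (√3·V_L·cosφ) = 236378 / (1.732 × 380 × 0.75) = 479 A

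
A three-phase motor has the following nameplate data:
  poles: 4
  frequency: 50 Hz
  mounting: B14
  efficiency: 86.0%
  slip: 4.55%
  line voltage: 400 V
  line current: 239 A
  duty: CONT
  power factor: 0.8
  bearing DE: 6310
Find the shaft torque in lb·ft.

560 lb·ft

P_in = √3·V·I·cosφ = 1.732 × 400 × 239 × 0.8 = 132463 W
P_out = η·P_in = 0.86 × 132463 = 113918 W
n_s = 120×50/4 = 1500 rpm; n = 1500×(1−0.0455) = 1432 rpm
ω = 2π×1432/60 = 150 rad/s
τ = P_out/ω = 113918/150 = 759.5 N·m
In lb·ft: 759.5/1.356 = 560 lb·ft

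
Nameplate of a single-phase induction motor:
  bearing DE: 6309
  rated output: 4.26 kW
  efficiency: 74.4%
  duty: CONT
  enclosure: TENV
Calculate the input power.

P_out = 4260 W
P_in = P_out/η = 4260/0.744 = 5726 W = 5.73 kW

5.73 kW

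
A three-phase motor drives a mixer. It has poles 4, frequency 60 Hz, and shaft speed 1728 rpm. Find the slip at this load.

4.00 %

n_s = 120f/p = 120×60/4 = 1800 rpm
s = (n_s − n)/n_s = (1800 − 1728)/1800 = 0.0400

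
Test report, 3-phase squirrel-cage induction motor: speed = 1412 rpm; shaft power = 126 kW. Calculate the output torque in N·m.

852 N·m

ω = 2π × 1412/60 = 147.9 rad/s
τ = P/ω = 126000/147.9 = 852 N·m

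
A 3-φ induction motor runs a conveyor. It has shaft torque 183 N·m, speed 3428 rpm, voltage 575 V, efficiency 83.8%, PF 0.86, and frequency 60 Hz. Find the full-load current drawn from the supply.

ω = 2π×3428/60 = 359 rad/s; P_out = τω = 183 × 359 = 65697 W
P_in = P_out / η = 65697 / 0.838 = 78397 W
I_L = P_in / (√3·V_L·cosφ) = 78397 / (1.732 × 575 × 0.86) = 91.5 A

91.5 A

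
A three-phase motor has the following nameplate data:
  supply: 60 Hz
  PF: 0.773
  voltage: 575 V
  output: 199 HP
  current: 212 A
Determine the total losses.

14.8 kW

P_in = √3·V·I·cosφ = 1.732×575×212×0.773 = 163204 W
P_out = 199×746 = 148454 W
Losses = P_in − P_out = 163204 − 148454 = 14750 W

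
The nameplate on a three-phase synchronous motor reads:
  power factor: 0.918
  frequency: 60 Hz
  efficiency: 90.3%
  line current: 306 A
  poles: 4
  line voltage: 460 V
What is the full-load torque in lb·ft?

P_in = √3·V·I·cosφ = 1.732 × 460 × 306 × 0.918 = 223805 W
P_out = η·P_in = 0.903 × 223805 = 202096 W
n = n_s = 120×60/4 = 1800 rpm (synchronous)
ω = 2π×1800/60 = 188.5 rad/s
τ = P_out/ω = 202096/188.5 = 1072 N·m
In lb·ft: 1072/1.356 = 791 lb·ft

791 lb·ft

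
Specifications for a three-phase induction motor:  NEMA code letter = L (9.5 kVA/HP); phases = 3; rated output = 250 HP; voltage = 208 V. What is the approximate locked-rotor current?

6590 A

S_LR = 9.5 × 250 = 2375 kVA
I_LR = S_LR/(√3·V_L) = 2375000/(1.732×208) = 6590 A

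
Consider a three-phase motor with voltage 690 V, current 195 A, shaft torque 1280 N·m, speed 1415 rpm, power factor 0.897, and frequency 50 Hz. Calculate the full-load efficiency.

90.7 %

ω = 2π × 1415/60 = 148.2 rad/s; P_out = τω = 1280 × 148.2 = 189696 W
P_in = √3·V_L·I_L·cosφ = 1.732 × 690 × 195 × 0.897 = 209037 W
η = P_out / P_in = 189696 / 209037 = 0.907 = 90.7%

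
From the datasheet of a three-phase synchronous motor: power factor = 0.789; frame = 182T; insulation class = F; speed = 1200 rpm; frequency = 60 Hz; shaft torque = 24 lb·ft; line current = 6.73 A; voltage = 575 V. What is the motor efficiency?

77.3 %

τ = 24 lb·ft × 1.356 = 32.54 N·m
ω = 2π × 1200/60 = 125.7 rad/s; P_out = τω = 32.54 × 125.7 = 4090 W
P_in = √3·V_L·I_L·cosφ = 1.732 × 575 × 6.73 × 0.789 = 5288 W
η = P_out / P_in = 4090 / 5288 = 0.773 = 77.3%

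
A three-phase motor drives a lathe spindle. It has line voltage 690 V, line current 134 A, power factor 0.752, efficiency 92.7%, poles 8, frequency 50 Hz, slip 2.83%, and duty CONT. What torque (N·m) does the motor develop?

1460 N·m

P_in = √3·V·I·cosφ = 1.732 × 690 × 134 × 0.752 = 120426 W
P_out = η·P_in = 0.927 × 120426 = 111635 W
n_s = 120×50/8 = 750 rpm; n = 750×(1−0.0283) = 729 rpm
ω = 2π×729/60 = 76.34 rad/s
τ = P_out/ω = 111635/76.34 = 1460 N·m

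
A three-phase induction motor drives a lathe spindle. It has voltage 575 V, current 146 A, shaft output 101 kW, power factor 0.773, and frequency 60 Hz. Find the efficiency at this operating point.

89.9 %

P_out = 101 kW = 101000 W
P_in = √3·V_L·I_L·cosφ = 1.732 × 575 × 146 × 0.773 = 112395 W
η = P_out / P_in = 101000 / 112395 = 0.899 = 89.9%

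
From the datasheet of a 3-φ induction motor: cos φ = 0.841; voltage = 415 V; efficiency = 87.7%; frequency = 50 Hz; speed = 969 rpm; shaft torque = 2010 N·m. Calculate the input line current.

ω = 2π×969/60 = 101.5 rad/s; P_out = τω = 2010 × 101.5 = 204015 W
P_in = P_out / η = 204015 / 0.877 = 232628 W
I_L = P_in / (√3·V_L·cosφ) = 232628 / (1.732 × 415 × 0.841) = 385 A

385 A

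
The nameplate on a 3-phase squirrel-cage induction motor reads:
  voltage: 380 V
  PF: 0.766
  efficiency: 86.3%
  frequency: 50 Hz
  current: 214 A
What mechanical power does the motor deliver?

93.1 kW

P_in = √3·V·I·cosφ = 1.732 × 380 × 214 × 0.766 = 107888 W
P_out = η·P_in = 0.863 × 107888 = 93107 W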